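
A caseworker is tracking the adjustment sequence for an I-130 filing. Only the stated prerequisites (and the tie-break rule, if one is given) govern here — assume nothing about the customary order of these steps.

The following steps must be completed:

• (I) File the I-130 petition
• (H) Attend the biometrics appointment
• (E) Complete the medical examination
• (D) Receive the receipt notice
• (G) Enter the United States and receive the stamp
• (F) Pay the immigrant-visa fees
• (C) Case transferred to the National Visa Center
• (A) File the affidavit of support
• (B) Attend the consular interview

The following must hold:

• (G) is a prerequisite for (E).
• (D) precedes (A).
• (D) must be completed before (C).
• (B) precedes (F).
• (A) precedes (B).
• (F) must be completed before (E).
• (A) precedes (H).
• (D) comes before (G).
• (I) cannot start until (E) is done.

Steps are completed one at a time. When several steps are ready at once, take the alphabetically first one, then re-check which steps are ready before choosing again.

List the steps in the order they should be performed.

(D), (A), (B), (C), (F), (G), (E), (H), (I)

(D) has no prerequisites → (D) first.
Ready: (A), (C) and (G). (A) has the earlier label → (A).
(B) and (H) now also ready, so the ready set is {(B), (C), (G), (H)}; (B) has the earlier label → (B).
Now (C), (F), (G) and (H) have their prerequisites met. (C) has the earlier label, so (C) next.
Now (F), (G) and (H) have their prerequisites met. (F) has the earlier label, so (F) next.
(G) and (H) are both available; (G) has the earlier label → (G).
(E) now also ready, so the ready set is {(E), (H)}; (E) has the earlier label → (E).
(I) now also ready, so the ready set is {(H), (I)}; (H) has the earlier label → (H).
(I) is the only step now ready → (I).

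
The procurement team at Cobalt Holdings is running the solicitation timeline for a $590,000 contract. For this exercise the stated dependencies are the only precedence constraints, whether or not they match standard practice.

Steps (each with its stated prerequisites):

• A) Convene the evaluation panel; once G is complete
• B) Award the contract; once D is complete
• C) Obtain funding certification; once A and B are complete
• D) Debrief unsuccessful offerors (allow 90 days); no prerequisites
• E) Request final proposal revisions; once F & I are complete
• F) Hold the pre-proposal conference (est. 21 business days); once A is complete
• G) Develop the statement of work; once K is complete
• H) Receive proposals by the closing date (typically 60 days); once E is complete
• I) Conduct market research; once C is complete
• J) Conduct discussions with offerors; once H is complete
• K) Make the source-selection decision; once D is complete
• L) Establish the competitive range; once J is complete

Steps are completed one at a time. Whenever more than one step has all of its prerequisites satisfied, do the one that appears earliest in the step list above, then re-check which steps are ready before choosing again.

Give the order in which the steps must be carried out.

D has no prerequisites → D first.
Now B and K have their prerequisites met. B is listed earlier, so B next.
That leaves K as the only ready step → K.
G needed K, now all done → G.
Next only A has its prerequisites met → A.
C and F are both available; C is listed earlier → C.
Ready: F and I. F is listed earlier → F.
I needed C, now all done → I.
E needed F and I, now all done → E.
H is the only step now ready → H.
J needed H, now all done → J.
Next only L has its prerequisites met → L.

D, B, K, G, A, C, F, I, E, H, J, L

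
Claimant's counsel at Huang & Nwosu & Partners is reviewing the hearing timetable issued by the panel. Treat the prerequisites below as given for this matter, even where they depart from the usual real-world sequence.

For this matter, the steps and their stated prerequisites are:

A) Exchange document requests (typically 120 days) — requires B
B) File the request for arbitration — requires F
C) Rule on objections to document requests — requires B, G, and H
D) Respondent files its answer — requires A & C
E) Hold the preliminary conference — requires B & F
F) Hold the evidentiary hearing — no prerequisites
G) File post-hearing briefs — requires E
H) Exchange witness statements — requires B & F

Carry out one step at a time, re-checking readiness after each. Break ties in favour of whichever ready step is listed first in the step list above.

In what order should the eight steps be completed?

F has no prerequisites → F first.
B is the only step now ready → B.
Ready: A, E and H. A is listed earlier → A.
E and H are both available; E is listed earlier → E.
G now also ready, so the ready set is {G, H}; G is listed earlier → G.
H needed B and F, now all done → H.
That leaves C as the only ready step → C.
That leaves D as the only ready step → D.

F → B → A → E → G → H → C → D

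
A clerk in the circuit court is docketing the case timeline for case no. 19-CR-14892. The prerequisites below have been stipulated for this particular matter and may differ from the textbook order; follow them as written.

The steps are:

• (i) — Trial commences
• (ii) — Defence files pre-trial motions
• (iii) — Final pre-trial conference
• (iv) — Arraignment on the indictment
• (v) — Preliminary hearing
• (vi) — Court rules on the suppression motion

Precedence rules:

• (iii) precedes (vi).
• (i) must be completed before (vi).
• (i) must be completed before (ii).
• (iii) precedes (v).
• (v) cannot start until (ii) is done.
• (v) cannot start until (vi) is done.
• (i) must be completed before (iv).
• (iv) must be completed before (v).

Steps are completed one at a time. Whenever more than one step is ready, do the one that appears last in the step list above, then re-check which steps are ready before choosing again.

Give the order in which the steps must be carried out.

Nothing is required for (iii) and (i). (iii) is listed later → (iii) first.
Next only (i) has its prerequisites met → (i).
Now (vi), (iv) and (ii) have their prerequisites met. (vi) is listed later, so (vi) next.
Ready: (iv) and (ii). (iv) is listed later → (iv).
(ii) needed (i), now all done → (ii).
(v) is the only step now ready → (v).

(iii) → (i) → (vi) → (iv) → (ii) → (v)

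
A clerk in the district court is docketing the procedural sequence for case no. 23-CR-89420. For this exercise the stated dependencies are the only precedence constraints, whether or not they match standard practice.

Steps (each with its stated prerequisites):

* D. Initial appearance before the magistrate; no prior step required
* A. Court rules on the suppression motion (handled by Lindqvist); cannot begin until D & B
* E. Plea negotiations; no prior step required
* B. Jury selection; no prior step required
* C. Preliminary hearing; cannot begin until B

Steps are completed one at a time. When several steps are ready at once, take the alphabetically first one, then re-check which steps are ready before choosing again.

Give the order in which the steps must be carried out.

B, D and E have no prerequisites; B has the earlier label, so B is first.
C now also ready, so the ready set is {C, D, E}; C has the earlier label → C.
D and E are both available; D has the earlier label → D.
A now also ready, so the ready set is {A, E}; A has the earlier label → A.
Next only E has its prerequisites met → E.

B C D A E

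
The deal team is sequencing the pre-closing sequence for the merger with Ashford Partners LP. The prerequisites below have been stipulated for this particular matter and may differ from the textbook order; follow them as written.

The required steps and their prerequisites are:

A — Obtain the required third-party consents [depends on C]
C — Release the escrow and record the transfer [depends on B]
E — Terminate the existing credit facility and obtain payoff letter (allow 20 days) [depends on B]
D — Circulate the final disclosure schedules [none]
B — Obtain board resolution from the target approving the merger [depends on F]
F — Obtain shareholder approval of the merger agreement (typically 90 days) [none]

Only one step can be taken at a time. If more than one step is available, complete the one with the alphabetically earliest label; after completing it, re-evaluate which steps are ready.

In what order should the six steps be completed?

D, F, B, C, A, E

Nothing is required for D and F. D has the earlier label → D first.
That leaves F as the only ready step → F.
B needed F, now all done → B.
Now C and E have their prerequisites met. C has the earlier label, so C next.
Now A and E have their prerequisites met. A has the earlier label, so A next.
That leaves E as the only ready step → E.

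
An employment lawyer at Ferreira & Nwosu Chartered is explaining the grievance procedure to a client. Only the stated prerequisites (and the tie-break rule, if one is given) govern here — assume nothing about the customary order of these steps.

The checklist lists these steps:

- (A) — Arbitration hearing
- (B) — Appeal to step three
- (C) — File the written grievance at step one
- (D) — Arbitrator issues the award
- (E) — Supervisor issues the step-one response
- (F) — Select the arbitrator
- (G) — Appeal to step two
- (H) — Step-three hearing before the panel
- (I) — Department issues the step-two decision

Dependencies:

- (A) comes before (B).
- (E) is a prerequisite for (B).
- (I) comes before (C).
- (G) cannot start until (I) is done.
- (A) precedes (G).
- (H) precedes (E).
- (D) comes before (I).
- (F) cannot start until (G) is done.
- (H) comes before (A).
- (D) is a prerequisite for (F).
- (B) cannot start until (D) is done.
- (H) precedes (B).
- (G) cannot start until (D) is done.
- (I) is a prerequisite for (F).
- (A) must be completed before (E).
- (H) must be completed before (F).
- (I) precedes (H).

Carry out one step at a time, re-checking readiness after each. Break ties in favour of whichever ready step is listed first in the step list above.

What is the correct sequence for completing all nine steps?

(D) has no prerequisites → (D) first.
(I) needed (D), now all done → (I).
(C) and (H) are both available; (C) is listed earlier → (C).
That leaves (H) as the only ready step → (H).
(A) needed (H), now all done → (A).
Now (E) and (G) have their prerequisites met. (E) is listed earlier, so (E) next.
(B) now also ready, so the ready set is {(B), (G)}; (B) is listed earlier → (B).
(G) is the only step now ready → (G).
(F) needed (D), (G), (H) and (I), now all done → (F).

(D), (I), (C), (H), (A), (E), (B), (G), (F)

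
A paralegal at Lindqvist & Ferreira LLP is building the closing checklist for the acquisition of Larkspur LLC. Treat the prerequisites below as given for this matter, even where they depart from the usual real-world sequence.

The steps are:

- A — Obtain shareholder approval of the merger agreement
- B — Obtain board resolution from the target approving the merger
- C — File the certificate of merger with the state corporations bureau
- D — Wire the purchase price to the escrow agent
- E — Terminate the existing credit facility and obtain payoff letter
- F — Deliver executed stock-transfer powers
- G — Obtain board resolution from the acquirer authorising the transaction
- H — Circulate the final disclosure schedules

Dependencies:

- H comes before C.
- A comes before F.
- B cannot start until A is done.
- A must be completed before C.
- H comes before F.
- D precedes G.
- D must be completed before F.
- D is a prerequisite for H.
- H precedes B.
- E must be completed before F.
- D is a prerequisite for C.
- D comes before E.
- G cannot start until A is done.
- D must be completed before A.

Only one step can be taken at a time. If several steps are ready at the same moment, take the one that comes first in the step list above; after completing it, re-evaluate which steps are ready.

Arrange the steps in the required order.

D, A, E, G, H, B, C, F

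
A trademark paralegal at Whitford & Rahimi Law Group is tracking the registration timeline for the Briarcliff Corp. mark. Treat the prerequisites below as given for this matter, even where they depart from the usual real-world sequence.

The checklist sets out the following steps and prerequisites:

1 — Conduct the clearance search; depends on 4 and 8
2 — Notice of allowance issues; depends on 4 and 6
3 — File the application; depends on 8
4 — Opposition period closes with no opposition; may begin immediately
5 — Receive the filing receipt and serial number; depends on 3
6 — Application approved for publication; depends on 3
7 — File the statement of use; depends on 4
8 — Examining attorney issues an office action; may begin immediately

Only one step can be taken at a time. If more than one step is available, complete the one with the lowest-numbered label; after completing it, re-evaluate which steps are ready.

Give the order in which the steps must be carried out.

4, 7, 8, 1, 3, 5, 6, 2

Nothing is required for 4 and 8. 4 has the earlier label → 4 first.
7 now also ready, so the ready set is {7, 8}; 7 has the earlier label → 7.
8 is the only step now ready → 8.
1 and 3 are both available; 1 has the earlier label → 1.
3 is the only step now ready → 3.
Ready: 5 and 6. 5 has the earlier label → 5.
Next only 6 has its prerequisites met → 6.
Next only 2 has its prerequisites met → 2.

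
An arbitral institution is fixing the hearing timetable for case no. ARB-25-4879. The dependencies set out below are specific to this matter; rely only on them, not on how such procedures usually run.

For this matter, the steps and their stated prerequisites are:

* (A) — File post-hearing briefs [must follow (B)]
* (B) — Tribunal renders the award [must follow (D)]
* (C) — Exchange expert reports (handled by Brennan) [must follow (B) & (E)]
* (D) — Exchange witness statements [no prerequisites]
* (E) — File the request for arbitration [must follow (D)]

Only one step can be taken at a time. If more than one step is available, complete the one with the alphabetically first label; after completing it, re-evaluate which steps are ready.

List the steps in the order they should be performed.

(D) → (B) → (A) → (E) → (C)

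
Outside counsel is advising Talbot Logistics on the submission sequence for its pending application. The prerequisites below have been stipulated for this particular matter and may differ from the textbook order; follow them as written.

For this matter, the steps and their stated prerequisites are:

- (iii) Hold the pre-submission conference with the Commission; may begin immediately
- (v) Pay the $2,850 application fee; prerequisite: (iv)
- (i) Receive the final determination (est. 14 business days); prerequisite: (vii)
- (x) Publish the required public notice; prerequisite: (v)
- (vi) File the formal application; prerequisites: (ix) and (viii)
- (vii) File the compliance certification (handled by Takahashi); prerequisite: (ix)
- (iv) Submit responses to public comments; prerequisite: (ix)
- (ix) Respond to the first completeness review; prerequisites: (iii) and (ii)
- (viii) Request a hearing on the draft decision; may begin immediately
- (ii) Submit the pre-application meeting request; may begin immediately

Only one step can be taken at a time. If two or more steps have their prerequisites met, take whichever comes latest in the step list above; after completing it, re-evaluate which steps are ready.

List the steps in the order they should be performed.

(ii), (viii), (iii), (ix), (iv), (vii), (vi), (i), (v), (x)

(ii), (viii) and (iii) have no prerequisites; (ii) is listed later, so (ii) is first.
(viii) and (iii) are both available; (viii) is listed later → (viii).
That leaves (iii) as the only ready step → (iii).
(ix) needed (ii) and (iii), now all done → (ix).
(iv), (vii) and (vi) are all available; (iv) is listed later → (iv).
(v) now also ready, so the ready set is {(vii), (vi), (v)}; (vii) is listed later → (vii).
(i) now also ready, so the ready set is {(vi), (i), (v)}; (vi) is listed later → (vi).
Ready: (i) and (v). (i) is listed later → (i).
Next only (v) has its prerequisites met → (v).
(x) is the only step now ready → (x).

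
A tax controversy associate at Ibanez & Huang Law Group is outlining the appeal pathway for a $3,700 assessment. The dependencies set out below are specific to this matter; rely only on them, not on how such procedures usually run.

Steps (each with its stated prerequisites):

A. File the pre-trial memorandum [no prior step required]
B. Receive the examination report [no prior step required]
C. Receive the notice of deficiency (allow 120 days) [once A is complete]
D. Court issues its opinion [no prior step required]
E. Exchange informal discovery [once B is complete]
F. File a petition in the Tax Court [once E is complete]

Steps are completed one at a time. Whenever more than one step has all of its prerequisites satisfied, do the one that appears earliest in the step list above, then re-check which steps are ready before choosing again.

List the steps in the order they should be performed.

A, B and D have no prerequisites; A is listed earlier, so A is first.
C now also ready, so the ready set is {B, C, D}; B is listed earlier → B.
Ready: C, D and E. C is listed earlier → C.
D and E are both available; D is listed earlier → D.
That leaves E as the only ready step → E.
F is the only step now ready → F.

A, B, C, D, E, F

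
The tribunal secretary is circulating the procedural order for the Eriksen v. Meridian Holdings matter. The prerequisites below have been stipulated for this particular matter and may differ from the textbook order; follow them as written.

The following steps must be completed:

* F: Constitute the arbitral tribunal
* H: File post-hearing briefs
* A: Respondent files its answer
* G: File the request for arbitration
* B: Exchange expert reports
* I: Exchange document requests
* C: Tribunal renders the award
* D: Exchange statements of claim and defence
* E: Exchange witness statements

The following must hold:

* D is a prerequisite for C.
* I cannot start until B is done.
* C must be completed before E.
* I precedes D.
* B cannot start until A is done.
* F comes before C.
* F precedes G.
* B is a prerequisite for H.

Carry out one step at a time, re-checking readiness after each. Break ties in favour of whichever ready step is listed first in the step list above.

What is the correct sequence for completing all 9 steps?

F and A have no prerequisites; F is listed earlier, so F is first.
Now A and G have their prerequisites met. A is listed earlier, so A next.
B now also ready, so the ready set is {G, B}; G is listed earlier → G.
B needed A, now all done → B.
Now H and I have their prerequisites met. H is listed earlier, so H next.
I needed B, now all done → I.
D needed I, now all done → D.
C needed F and D, now all done → C.
Next only E has its prerequisites met → E.

F A G B H I D C E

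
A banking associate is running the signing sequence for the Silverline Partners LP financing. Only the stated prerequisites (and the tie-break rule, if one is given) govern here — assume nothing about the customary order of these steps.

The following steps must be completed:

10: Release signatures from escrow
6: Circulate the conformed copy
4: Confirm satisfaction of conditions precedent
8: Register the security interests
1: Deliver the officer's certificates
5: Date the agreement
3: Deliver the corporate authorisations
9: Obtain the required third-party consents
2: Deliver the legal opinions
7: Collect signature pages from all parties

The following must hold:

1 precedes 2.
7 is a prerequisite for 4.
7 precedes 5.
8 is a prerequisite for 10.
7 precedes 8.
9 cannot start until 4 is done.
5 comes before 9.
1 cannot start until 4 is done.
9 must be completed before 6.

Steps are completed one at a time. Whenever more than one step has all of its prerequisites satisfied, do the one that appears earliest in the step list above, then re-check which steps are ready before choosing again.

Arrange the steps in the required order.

3 → 7 → 4 → 8 → 10 → 1 → 5 → 9 → 6 → 2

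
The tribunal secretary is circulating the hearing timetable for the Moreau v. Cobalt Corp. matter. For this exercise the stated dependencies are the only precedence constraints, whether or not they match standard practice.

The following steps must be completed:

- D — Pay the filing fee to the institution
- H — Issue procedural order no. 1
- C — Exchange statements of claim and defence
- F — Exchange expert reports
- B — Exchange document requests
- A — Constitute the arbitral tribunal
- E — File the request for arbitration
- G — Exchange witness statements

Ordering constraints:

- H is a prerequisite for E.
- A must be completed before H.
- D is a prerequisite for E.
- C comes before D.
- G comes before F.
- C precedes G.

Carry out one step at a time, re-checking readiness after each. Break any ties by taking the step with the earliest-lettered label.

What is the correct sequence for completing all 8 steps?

A, B and C have no prerequisites; A has the earlier label, so A is first.
B, C and H are all available; B has the earlier label → B.
C and H are both available; C has the earlier label → C.
Now D, G and H have their prerequisites met. D has the earlier label, so D next.
Ready: G and H. G has the earlier label → G.
Ready: F and H. F has the earlier label → F.
Next only H has its prerequisites met → H.
E needed D and H, now all done → E.

A → B → C → D → G → F → H → E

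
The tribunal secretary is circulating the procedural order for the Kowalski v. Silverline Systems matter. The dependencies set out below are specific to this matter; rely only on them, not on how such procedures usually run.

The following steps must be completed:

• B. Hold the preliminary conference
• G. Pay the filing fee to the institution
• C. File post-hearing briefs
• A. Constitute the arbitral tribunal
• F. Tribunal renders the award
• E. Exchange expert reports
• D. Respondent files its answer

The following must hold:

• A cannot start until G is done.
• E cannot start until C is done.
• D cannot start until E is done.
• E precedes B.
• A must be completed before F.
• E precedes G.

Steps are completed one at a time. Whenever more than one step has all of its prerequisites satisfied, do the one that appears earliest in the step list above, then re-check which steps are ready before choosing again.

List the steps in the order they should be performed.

Only C has no prerequisites, so it is first.
That leaves E as the only ready step → E.
Ready: B, G and D. B is listed earlier → B.
Ready: G and D. G is listed earlier → G.
A and D are both available; A is listed earlier → A.
F now also ready, so the ready set is {F, D}; F is listed earlier → F.
D is the only step now ready → D.

C E B G A F D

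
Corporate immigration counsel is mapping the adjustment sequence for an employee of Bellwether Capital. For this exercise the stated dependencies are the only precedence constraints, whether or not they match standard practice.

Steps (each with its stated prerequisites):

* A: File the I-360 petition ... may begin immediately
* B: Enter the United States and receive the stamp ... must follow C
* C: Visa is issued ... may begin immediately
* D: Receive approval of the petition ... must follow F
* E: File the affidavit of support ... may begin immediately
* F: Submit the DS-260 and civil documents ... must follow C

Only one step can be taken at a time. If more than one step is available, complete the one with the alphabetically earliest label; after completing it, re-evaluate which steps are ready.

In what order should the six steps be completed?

A → C → B → E → F → D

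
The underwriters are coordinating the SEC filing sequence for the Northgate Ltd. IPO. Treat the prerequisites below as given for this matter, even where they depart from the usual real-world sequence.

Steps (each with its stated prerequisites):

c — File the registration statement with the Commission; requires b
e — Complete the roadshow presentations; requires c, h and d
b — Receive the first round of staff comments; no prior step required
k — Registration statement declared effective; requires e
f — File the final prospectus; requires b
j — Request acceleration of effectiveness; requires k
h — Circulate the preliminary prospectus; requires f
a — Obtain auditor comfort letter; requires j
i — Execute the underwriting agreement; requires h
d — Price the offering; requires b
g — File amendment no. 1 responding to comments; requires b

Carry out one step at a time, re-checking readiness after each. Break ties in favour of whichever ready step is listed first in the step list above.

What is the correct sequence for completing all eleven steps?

b → c → f → h → i → d → e → k → j → a → g

b is the only step with nothing outstanding, so it goes first.
Now c, f, d and g have their prerequisites met. c is listed earlier, so c next.
Now f, d and g have their prerequisites met. f is listed earlier, so f next.
h, d and g are all available; h is listed earlier → h.
Now i, d and g have their prerequisites met. i is listed earlier, so i next.
Ready: d and g. d is listed earlier → d.
Now e and g have their prerequisites met. e is listed earlier, so e next.
k now also ready, so the ready set is {k, g}; k is listed earlier → k.
j and g are both available; j is listed earlier → j.
a now also ready, so the ready set is {a, g}; a is listed earlier → a.
g needed b, now all done → g.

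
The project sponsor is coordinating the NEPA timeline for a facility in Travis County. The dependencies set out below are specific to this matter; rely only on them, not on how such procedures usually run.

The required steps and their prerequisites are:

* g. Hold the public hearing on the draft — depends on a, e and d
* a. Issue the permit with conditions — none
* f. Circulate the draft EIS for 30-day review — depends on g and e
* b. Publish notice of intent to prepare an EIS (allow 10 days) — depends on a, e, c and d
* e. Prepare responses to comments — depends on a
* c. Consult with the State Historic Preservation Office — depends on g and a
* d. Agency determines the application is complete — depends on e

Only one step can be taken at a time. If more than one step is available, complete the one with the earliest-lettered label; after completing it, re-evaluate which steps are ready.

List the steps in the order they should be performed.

Only a has no prerequisites, so it is first.
Next only e has its prerequisites met → e.
That leaves d as the only ready step → d.
That leaves g as the only ready step → g.
Now c and f have their prerequisites met. c has the earlier label, so c next.
b now also ready, so the ready set is {b, f}; b has the earlier label → b.
That leaves f as the only ready step → f.

a e d g c b f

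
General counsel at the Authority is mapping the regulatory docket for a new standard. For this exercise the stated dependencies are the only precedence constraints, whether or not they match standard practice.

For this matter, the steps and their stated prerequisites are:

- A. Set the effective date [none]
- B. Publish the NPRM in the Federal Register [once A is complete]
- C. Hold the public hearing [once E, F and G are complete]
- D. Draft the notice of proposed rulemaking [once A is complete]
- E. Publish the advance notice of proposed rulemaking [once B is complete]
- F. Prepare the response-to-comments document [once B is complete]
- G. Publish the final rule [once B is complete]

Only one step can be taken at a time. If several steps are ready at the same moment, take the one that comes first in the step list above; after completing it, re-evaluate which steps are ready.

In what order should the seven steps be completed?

A → B → D → E → F → G → C

A has no prerequisites → A first.
Now B and D have their prerequisites met. B is listed earlier, so B next.
E, F and G now also ready, so the ready set is {D, E, F, G}; D is listed earlier → D.
Now E, F and G have their prerequisites met. E is listed earlier, so E next.
Ready: F and G. F is listed earlier → F.
G needed B, now all done → G.
C is the only step now ready → C.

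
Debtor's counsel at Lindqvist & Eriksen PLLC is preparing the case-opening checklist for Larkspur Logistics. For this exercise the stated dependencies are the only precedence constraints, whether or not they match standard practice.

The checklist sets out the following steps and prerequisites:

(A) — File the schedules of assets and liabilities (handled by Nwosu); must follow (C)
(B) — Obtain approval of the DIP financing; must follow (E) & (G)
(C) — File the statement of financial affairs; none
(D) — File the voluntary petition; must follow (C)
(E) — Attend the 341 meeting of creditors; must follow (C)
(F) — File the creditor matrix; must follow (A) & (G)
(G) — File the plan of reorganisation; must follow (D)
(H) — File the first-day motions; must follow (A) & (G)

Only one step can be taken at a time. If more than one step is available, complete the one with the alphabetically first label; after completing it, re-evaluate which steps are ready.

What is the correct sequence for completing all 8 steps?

(C) (A) (D) (E) (G) (B) (F) (H)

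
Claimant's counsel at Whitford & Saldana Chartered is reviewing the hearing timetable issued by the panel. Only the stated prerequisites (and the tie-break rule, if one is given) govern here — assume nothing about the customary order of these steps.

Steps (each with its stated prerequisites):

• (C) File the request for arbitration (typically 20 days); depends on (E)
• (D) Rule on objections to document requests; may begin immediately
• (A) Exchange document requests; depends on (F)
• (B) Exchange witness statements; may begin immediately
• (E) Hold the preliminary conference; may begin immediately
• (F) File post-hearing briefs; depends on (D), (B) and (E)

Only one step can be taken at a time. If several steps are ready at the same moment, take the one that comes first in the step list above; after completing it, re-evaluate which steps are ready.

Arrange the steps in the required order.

(D) → (B) → (E) → (C) → (F) → (A)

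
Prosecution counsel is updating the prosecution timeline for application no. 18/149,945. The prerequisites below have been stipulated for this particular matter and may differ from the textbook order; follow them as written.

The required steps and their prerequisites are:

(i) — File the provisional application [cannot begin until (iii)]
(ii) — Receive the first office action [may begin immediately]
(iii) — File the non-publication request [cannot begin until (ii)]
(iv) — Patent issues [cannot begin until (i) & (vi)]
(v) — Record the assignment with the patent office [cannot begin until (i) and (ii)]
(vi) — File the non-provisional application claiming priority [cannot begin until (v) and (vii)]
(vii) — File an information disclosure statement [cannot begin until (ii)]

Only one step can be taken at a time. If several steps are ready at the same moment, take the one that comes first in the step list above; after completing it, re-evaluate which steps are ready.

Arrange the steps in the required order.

(ii) is the only step with nothing outstanding, so it goes first.
Ready: (iii) and (vii). (iii) is listed earlier → (iii).
Now (i) and (vii) have their prerequisites met. (i) is listed earlier, so (i) next.
(v) and (vii) are both available; (v) is listed earlier → (v).
(vii) is the only step now ready → (vii).
(vi) needed (v) and (vii), now all done → (vi).
Next only (iv) has its prerequisites met → (iv).

(ii) → (iii) → (i) → (v) → (vii) → (vi) → (iv)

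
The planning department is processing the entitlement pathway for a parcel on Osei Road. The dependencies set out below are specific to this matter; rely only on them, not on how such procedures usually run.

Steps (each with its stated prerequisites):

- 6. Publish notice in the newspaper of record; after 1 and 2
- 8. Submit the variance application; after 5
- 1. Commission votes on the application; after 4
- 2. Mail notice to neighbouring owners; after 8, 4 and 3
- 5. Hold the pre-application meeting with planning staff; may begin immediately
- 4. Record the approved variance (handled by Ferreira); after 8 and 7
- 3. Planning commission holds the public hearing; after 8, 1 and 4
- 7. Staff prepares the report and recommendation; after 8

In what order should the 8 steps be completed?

5, 8, 7, 4, 1, 3, 2, 6

Only 5 has no prerequisites, so it is first.
8 needed 5, now all done → 8.
7 needed 8, now all done → 7.
4 needed 8 and 7, now all done → 4.
That leaves 1 as the only ready step → 1.
Next only 3 has its prerequisites met → 3.
2 needed 8, 4 and 3, now all done → 2.
Next only 6 has its prerequisites met → 6.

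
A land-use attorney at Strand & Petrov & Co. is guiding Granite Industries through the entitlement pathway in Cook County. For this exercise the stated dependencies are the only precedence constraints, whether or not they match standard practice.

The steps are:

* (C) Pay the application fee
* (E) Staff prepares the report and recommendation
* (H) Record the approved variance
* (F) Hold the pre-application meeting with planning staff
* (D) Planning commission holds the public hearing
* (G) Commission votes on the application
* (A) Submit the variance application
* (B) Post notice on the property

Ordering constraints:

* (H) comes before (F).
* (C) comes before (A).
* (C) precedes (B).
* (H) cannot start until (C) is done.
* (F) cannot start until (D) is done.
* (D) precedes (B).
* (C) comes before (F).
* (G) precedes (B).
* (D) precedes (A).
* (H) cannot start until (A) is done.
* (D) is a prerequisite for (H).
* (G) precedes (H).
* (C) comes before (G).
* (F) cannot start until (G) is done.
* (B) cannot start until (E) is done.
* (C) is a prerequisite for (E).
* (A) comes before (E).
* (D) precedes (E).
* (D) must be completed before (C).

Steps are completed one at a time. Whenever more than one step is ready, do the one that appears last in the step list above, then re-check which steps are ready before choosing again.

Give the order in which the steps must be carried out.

(D), (C), (A), (G), (H), (F), (E), (B)

Only (D) has no prerequisites, so it is first.
(C) needed (D), now all done → (C).
Ready: (A) and (G). (A) is listed later → (A).
Now (G) and (E) have their prerequisites met. (G) is listed later, so (G) next.
(H) and (E) are both available; (H) is listed later → (H).
(F) and (E) are both available; (F) is listed later → (F).
That leaves (E) as the only ready step → (E).
(B) needed (G), (D), (E) and (C), now all done → (B).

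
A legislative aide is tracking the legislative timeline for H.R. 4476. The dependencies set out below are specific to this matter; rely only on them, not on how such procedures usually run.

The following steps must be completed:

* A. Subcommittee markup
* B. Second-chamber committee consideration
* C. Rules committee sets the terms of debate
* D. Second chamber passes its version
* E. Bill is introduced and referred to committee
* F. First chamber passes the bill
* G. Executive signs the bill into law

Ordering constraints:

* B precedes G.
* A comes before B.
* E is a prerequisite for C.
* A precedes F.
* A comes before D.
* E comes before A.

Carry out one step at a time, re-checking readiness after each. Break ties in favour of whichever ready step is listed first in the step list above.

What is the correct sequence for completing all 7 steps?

E has no prerequisites → E first.
Ready: A and C. A is listed earlier → A.
Now B, C, D and F have their prerequisites met. B is listed earlier, so B next.
C, D, F and G are all available; C is listed earlier → C.
Now D, F and G have their prerequisites met. D is listed earlier, so D next.
F and G are both available; F is listed earlier → F.
Next only G has its prerequisites met → G.

E, A, B, C, D, F, G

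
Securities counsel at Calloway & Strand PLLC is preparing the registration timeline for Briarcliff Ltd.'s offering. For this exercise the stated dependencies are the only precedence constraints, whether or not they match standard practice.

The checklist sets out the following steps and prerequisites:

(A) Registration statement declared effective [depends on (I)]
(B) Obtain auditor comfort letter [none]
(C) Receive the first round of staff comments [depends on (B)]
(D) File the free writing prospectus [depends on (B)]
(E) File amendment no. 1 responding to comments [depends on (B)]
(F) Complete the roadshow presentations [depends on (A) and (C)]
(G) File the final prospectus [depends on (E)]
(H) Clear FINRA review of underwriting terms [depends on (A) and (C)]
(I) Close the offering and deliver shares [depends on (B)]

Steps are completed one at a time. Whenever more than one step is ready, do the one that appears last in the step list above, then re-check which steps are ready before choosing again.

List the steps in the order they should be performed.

(B) has no prerequisites → (B) first.
(I), (E), (D) and (C) are all available; (I) is listed later → (I).
(A) now also ready, so the ready set is {(E), (D), (C), (A)}; (E) is listed later → (E).
Ready: (G), (D), (C) and (A). (G) is listed later → (G).
(D), (C) and (A) are all available; (D) is listed later → (D).
(C) and (A) are both available; (C) is listed later → (C).
(A) needed (I), now all done → (A).
(H) and (F) are both available; (H) is listed later → (H).
That leaves (F) as the only ready step → (F).

(B) (I) (E) (G) (D) (C) (A) (H) (F)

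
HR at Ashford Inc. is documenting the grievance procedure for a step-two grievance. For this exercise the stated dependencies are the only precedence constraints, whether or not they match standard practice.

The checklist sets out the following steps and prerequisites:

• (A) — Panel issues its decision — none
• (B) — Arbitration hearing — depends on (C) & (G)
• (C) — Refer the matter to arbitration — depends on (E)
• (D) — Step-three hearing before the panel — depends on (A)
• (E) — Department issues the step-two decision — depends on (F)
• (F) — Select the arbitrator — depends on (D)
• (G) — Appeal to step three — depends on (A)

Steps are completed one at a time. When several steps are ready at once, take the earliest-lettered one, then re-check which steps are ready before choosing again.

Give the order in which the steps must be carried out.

(A) (D) (F) (E) (C) (G) (B)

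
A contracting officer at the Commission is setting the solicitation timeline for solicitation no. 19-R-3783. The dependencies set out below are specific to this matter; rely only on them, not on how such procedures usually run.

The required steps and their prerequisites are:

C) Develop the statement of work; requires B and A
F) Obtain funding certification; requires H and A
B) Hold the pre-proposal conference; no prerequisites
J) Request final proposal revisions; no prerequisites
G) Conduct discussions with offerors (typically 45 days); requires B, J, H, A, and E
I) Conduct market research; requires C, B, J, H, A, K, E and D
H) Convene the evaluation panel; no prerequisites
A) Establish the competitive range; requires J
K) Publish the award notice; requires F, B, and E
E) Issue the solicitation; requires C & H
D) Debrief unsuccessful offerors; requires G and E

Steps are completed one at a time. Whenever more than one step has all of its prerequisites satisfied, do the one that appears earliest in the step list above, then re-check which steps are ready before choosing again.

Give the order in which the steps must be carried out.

B J H A C F E G K D I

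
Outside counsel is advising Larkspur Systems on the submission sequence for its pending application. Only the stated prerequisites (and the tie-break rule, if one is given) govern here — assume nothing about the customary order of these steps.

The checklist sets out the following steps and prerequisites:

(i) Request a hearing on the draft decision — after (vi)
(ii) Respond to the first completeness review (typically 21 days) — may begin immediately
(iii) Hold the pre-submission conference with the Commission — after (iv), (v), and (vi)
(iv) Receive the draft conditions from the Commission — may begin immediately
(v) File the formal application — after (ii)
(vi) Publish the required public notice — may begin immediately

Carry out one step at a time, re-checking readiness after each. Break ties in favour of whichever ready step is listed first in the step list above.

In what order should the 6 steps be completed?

(ii), (iv), (v), (vi), (i), (iii)

(ii), (iv) and (vi) have no prerequisites; (ii) is listed earlier, so (ii) is first.
(iv), (v) and (vi) are all available; (iv) is listed earlier → (iv).
Now (v) and (vi) have their prerequisites met. (v) is listed earlier, so (v) next.
Next only (vi) has its prerequisites met → (vi).
Ready: (i) and (iii). (i) is listed earlier → (i).
Next only (iii) has its prerequisites met → (iii).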